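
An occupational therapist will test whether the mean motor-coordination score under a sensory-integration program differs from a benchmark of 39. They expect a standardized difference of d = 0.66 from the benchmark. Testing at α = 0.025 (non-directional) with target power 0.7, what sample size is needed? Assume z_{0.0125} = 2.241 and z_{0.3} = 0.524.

n = 18

For a one-sample test: n = ((z_{α/2} + z_β) / d)².
z_{α/2} + z_β = 2.241 + 0.524 = 2.765.
n = (2.765 / 0.66)² = 4.189² = 17.55.
Round up.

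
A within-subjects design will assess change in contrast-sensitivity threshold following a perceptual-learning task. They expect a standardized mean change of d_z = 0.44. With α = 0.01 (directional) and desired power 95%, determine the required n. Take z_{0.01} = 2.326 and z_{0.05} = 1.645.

For a paired (one-sample on differences) test: n = ((z_{α} + z_β) / d)².
z_{α} + z_β = 2.326 + 1.645 = 3.971.
n = (3.971 / 0.44)² = 9.025² = 81.45.
Round up.

n = 82 pairs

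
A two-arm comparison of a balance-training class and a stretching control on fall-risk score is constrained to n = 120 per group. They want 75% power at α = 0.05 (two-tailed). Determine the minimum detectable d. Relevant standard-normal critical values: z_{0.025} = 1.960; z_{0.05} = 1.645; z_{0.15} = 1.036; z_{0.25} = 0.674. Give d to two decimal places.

d_min ≈ 0.34

For two independent groups of n = 120 each: d_min = (z_{α/2} + z_β)·√(2/n).
z-sum = 1.960 + 0.674 = 2.634.
d_min = 2.634 × √(2/120) = 2.634 × 0.1291 = 0.340.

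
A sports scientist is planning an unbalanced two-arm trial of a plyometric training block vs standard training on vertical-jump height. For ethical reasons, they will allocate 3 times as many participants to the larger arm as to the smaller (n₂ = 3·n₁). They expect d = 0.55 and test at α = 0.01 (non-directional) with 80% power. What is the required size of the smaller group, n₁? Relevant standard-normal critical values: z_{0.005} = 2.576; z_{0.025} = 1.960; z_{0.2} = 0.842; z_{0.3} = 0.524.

n₁ = 52

With allocation ratio k = n₂/n₁ = 3, Var(x̄₁−x̄₂) = σ²(1/n₁ + 1/(k·n₁)) = σ²·(k+1)/(k·n₁).
So n₁ = (1 + 1/k)·((z_{α/2} + z_β)/d)² = 1.333 × (3.418/0.55)².
n₁ = 1.333 × 38.62 = 51.5.
Round up: n₁ = 52, giving n₂ = 3 × 52 = 156.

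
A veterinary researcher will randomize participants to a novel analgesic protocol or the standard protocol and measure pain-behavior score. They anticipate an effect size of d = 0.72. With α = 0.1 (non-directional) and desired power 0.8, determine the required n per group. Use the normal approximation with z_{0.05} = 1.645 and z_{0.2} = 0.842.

For two independent groups with equal n: n = 2·((z_{α/2} + z_β) / d)².
z_{α/2} + z_β = 1.645 + 0.842 = 2.487.
n = 2 × (2.487 / 0.72)² = 2 × 3.454² = 2 × 11.93 = 23.9.
Round up to the next whole participant.

n = 24 per group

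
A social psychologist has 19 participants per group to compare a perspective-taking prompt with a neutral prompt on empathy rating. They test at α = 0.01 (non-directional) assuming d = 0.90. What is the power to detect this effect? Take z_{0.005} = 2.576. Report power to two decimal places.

For two equal groups, power = Φ(d·√(n/2) − z_{α/2}).
d·√(n/2) = 0.90 × √(19/2) = 0.90 × 3.082 = 2.774.
z_β = 2.774 − 2.576 = 0.198.
Power = Φ(0.198) = 0.578.

power ≈ 0.58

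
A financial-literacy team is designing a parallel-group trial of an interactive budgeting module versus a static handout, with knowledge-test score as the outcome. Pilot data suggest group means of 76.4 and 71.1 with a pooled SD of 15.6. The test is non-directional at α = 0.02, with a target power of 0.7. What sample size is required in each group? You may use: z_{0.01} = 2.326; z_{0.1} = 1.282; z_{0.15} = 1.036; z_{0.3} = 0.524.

n = 141 per group

Cohen's d = |M₁ − M₂| / SD_pooled = |76.4 − 71.1| / 15.6 = 5.3 / 15.6 = 0.340.
For two independent groups with equal n: n = 2·((z_{α/2} + z_β) / d)².
z_{α/2} + z_β = 2.326 + 0.524 = 2.850.
n = 2 × (2.850 / 0.340)² = 2 × 8.382² = 2 × 70.26 = 140.5.
Round up to the next whole participant.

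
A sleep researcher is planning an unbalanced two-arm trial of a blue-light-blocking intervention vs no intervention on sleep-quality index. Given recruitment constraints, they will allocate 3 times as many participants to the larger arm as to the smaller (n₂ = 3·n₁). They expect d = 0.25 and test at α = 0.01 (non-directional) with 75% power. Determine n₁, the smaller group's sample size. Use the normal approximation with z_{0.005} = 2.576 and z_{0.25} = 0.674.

n₁ = 226

With allocation ratio k = n₂/n₁ = 3, Var(x̄₁−x̄₂) = σ²(1/n₁ + 1/(k·n₁)) = σ²·(k+1)/(k·n₁).
So n₁ = (1 + 1/k)·((z_{α/2} + z_β)/d)² = 1.333 × (3.250/0.25)².
n₁ = 1.333 × 169.00 = 225.3.
Round up: n₁ = 226, giving n₂ = 3 × 226 = 678.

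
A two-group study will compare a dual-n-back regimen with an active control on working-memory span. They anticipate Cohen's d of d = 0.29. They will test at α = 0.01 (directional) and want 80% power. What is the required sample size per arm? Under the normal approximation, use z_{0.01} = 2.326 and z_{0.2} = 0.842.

n = 239 per group

For two independent groups with equal n: n = 2·((z_{α} + z_β) / d)².
z_{α} + z_β = 2.326 + 0.842 = 3.168.
n = 2 × (3.168 / 0.29)² = 2 × 10.924² = 2 × 119.34 = 238.7.
Round up to the next whole participant.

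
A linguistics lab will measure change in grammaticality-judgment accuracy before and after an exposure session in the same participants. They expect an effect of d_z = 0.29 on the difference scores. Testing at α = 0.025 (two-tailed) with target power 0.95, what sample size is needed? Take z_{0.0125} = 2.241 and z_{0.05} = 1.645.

For a paired (one-sample on differences) test: n = ((z_{α/2} + z_β) / d)².
z_{α/2} + z_β = 2.241 + 1.645 = 3.886.
n = (3.886 / 0.29)² = 13.400² = 179.56.
Round up.

n = 180 pairs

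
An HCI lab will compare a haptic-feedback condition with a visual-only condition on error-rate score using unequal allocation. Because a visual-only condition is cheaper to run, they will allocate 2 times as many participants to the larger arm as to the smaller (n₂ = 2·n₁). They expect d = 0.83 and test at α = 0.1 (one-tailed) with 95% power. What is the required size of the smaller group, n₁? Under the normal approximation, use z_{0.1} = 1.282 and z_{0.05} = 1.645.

With allocation ratio k = n₂/n₁ = 2, Var(x̄₁−x̄₂) = σ²(1/n₁ + 1/(k·n₁)) = σ²·(k+1)/(k·n₁).
So n₁ = (1 + 1/k)·((z_{α} + z_β)/d)² = 1.500 × (2.927/0.83)².
n₁ = 1.500 × 12.44 = 18.7.
Round up: n₁ = 19, giving n₂ = 2 × 19 = 38.

n₁ = 19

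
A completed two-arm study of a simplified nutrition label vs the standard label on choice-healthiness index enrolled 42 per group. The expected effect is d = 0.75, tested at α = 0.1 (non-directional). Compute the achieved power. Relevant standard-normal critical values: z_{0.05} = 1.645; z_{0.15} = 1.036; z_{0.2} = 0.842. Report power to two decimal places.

power ≈ 0.96

For two equal groups, power = Φ(d·√(n/2) − z_{α/2}).
d·√(n/2) = 0.75 × √(42/2) = 0.75 × 4.583 = 3.437.
z_β = 3.437 − 1.645 = 1.792.
Power = Φ(1.792) = 0.963.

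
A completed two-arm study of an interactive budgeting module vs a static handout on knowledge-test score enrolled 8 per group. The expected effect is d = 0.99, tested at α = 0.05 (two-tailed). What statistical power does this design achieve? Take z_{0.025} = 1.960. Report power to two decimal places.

For two equal groups, power = Φ(d·√(n/2) − z_{α/2}).
d·√(n/2) = 0.99 × √(8/2) = 0.99 × 2.000 = 1.980.
z_β = 1.980 − 1.960 = 0.020.
Power = Φ(0.020) = 0.508.

power ≈ 0.51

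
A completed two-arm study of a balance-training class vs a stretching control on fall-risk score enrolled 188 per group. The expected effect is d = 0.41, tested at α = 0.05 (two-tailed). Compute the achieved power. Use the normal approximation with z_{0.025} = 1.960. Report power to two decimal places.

power ≈ 0.98

For two equal groups, power = Φ(d·√(n/2) − z_{α/2}).
d·√(n/2) = 0.41 × √(188/2) = 0.41 × 9.695 = 3.975.
z_β = 3.975 − 1.960 = 2.015.
Power = Φ(2.015) = 0.978.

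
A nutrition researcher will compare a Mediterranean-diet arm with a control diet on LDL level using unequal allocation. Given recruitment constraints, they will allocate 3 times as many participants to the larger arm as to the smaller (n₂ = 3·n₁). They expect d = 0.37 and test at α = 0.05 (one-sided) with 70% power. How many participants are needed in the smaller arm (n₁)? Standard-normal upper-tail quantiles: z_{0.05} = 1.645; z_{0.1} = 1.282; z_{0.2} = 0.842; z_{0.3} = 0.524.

n₁ = 46

With allocation ratio k = n₂/n₁ = 3, Var(x̄₁−x̄₂) = σ²(1/n₁ + 1/(k·n₁)) = σ²·(k+1)/(k·n₁).
So n₁ = (1 + 1/k)·((z_{α} + z_β)/d)² = 1.333 × (2.169/0.37)².
n₁ = 1.333 × 34.36 = 45.8.
Round up: n₁ = 46, giving n₂ = 3 × 46 = 138.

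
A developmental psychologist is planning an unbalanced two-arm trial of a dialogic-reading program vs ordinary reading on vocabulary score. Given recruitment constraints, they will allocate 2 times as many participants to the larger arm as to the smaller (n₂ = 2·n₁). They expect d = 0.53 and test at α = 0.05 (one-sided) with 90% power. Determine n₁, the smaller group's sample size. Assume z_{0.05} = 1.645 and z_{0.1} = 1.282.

With allocation ratio k = n₂/n₁ = 2, Var(x̄₁−x̄₂) = σ²(1/n₁ + 1/(k·n₁)) = σ²·(k+1)/(k·n₁).
So n₁ = (1 + 1/k)·((z_{α} + z_β)/d)² = 1.500 × (2.927/0.53)².
n₁ = 1.500 × 30.50 = 45.7.
Round up: n₁ = 46, giving n₂ = 2 × 46 = 92.

n₁ = 46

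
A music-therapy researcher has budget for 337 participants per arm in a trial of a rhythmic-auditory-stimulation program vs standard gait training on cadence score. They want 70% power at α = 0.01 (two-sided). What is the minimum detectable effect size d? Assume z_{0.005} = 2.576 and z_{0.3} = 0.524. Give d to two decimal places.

d_min ≈ 0.24

For two independent groups of n = 337 each: d_min = (z_{α/2} + z_β)·√(2/n).
z-sum = 2.576 + 0.524 = 3.100.
d_min = 3.100 × √(2/337) = 3.100 × 0.0770 = 0.239.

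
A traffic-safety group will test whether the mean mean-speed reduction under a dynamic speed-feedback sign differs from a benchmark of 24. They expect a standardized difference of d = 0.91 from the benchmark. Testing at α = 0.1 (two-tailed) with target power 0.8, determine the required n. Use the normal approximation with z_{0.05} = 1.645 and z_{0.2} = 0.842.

n = 8

For a one-sample test: n = ((z_{α/2} + z_β) / d)².
z_{α/2} + z_β = 1.645 + 0.842 = 2.487.
n = (2.487 / 0.91)² = 2.733² = 7.47.
Round up.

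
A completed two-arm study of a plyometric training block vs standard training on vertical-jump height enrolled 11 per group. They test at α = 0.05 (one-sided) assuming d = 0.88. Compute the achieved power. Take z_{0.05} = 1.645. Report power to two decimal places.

power ≈ 0.66

For two equal groups, power = Φ(d·√(n/2) − z_{α}).
d·√(n/2) = 0.88 × √(11/2) = 0.88 × 2.345 = 2.064.
z_β = 2.064 − 1.645 = 0.419.
Power = Φ(0.419) = 0.662.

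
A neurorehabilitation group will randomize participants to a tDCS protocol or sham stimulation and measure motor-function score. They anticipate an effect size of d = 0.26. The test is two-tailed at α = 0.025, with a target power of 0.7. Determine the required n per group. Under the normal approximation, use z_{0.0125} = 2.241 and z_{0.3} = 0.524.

For two independent groups with equal n: n = 2·((z_{α/2} + z_β) / d)².
z_{α/2} + z_β = 2.241 + 0.524 = 2.765.
n = 2 × (2.765 / 0.26)² = 2 × 10.635² = 2 × 113.10 = 226.2.
Round up to the next whole participant.

n = 227 per group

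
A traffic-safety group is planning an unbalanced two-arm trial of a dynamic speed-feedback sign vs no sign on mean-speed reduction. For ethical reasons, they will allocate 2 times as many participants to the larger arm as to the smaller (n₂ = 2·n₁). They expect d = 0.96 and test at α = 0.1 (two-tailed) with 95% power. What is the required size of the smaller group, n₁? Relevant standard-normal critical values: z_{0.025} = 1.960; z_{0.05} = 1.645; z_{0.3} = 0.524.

With allocation ratio k = n₂/n₁ = 2, Var(x̄₁−x̄₂) = σ²(1/n₁ + 1/(k·n₁)) = σ²·(k+1)/(k·n₁).
So n₁ = (1 + 1/k)·((z_{α/2} + z_β)/d)² = 1.500 × (3.290/0.96)².
n₁ = 1.500 × 11.74 = 17.6.
Round up: n₁ = 18, giving n₂ = 2 × 18 = 36.

n₁ = 18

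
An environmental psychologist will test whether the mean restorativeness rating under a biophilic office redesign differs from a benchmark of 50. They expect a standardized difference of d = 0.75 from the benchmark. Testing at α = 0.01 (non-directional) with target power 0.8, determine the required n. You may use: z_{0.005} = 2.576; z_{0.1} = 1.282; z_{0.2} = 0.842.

n = 21

For a one-sample test: n = ((z_{α/2} + z_β) / d)².
z_{α/2} + z_β = 2.576 + 0.842 = 3.418.
n = (3.418 / 0.75)² = 4.557² = 20.77.
Round up.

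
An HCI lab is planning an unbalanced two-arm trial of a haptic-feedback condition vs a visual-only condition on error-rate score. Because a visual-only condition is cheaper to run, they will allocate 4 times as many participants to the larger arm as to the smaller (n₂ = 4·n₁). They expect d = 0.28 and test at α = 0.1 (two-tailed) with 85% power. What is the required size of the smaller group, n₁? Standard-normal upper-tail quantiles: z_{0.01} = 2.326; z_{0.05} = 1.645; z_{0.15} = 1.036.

n₁ = 115

With allocation ratio k = n₂/n₁ = 4, Var(x̄₁−x̄₂) = σ²(1/n₁ + 1/(k·n₁)) = σ²·(k+1)/(k·n₁).
So n₁ = (1 + 1/k)·((z_{α/2} + z_β)/d)² = 1.250 × (2.681/0.28)².
n₁ = 1.250 × 91.68 = 114.6.
Round up: n₁ = 115, giving n₂ = 4 × 115 = 460.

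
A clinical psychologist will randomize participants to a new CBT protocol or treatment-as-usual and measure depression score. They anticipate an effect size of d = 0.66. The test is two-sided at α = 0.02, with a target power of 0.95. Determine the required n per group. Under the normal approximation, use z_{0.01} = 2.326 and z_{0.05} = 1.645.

For two independent groups with equal n: n = 2·((z_{α/2} + z_β) / d)².
z_{α/2} + z_β = 2.326 + 1.645 = 3.971.
n = 2 × (3.971 / 0.66)² = 2 × 6.017² = 2 × 36.20 = 72.4.
Round up to the next whole participant.

n = 73 per group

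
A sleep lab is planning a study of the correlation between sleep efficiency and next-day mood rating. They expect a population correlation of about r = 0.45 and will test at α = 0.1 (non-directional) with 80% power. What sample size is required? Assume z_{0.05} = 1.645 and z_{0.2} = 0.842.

Fisher's z: C = ½·ln((1+r)/(1−r)) = ½·ln(2.6364) = 0.4847.
n = ((z_{α/2} + z_β)/C)² + 3.
(1.645 + 0.842) / 0.4847 = 2.487 / 0.4847 = 5.131.
n = 5.131² + 3 = 26.33 + 3 = 29.3.
Round up.

n = 30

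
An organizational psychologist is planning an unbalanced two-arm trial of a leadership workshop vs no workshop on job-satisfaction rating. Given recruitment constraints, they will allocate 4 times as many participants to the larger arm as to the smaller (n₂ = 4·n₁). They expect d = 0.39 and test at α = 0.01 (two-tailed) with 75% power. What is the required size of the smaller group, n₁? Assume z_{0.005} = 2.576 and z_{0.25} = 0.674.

With allocation ratio k = n₂/n₁ = 4, Var(x̄₁−x̄₂) = σ²(1/n₁ + 1/(k·n₁)) = σ²·(k+1)/(k·n₁).
So n₁ = (1 + 1/k)·((z_{α/2} + z_β)/d)² = 1.250 × (3.250/0.39)².
n₁ = 1.250 × 69.44 = 86.8.
Round up: n₁ = 87, giving n₂ = 4 × 87 = 348.

n₁ = 87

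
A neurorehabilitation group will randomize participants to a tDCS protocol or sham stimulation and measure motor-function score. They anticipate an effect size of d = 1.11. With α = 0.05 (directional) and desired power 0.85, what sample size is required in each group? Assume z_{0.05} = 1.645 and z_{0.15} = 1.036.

n = 12 per group

For two independent groups with equal n: n = 2·((z_{α} + z_β) / d)².
z_{α} + z_β = 1.645 + 1.036 = 2.681.
n = 2 × (2.681 / 1.11)² = 2 × 2.415² = 2 × 5.83 = 11.7.
Round up to the next whole participant.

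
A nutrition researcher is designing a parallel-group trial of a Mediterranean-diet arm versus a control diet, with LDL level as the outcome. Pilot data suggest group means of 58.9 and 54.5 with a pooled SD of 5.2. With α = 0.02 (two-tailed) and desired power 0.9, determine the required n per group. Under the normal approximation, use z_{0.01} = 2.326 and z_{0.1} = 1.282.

n = 37 per group

Cohen's d = |M₁ − M₂| / SD_pooled = |58.9 − 54.5| / 5.2 = 4.4 / 5.2 = 0.846.
For two independent groups with equal n: n = 2·((z_{α/2} + z_β) / d)².
z_{α/2} + z_β = 2.326 + 1.282 = 3.608.
n = 2 × (3.608 / 0.846)² = 2 × 4.265² = 2 × 18.19 = 36.4.
Round up to the next whole participant.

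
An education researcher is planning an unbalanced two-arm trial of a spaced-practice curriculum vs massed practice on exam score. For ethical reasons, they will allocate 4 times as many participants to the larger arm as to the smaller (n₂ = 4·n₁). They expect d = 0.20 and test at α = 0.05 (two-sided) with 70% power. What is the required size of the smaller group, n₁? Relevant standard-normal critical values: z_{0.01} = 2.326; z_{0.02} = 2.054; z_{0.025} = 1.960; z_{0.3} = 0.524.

With allocation ratio k = n₂/n₁ = 4, Var(x̄₁−x̄₂) = σ²(1/n₁ + 1/(k·n₁)) = σ²·(k+1)/(k·n₁).
So n₁ = (1 + 1/k)·((z_{α/2} + z_β)/d)² = 1.250 × (2.484/0.20)².
n₁ = 1.250 × 154.26 = 192.8.
Round up: n₁ = 193, giving n₂ = 4 × 193 = 772.

n₁ = 193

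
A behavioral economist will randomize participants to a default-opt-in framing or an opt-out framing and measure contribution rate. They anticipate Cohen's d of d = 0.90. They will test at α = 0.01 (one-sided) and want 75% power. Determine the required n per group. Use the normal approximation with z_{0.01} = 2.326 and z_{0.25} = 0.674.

For two independent groups with equal n: n = 2·((z_{α} + z_β) / d)².
z_{α} + z_β = 2.326 + 0.674 = 3.000.
n = 2 × (3.000 / 0.90)² = 2 × 3.333² = 2 × 11.11 = 22.2.
Round up to the next whole participant.

n = 23 per group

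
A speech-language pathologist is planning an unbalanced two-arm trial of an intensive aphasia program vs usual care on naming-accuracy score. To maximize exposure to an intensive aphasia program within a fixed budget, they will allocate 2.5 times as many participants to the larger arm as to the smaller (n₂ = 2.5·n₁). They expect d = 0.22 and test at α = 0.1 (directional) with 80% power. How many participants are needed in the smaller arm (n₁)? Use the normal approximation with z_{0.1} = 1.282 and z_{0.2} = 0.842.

With allocation ratio k = n₂/n₁ = 2.5, Var(x̄₁−x̄₂) = σ²(1/n₁ + 1/(k·n₁)) = σ²·(k+1)/(k·n₁).
So n₁ = (1 + 1/k)·((z_{α} + z_β)/d)² = 1.400 × (2.124/0.22)².
n₁ = 1.400 × 93.21 = 130.5.
Round up: n₁ = 131, giving n₂ = ⌈2.5 × 131⌉ = ⌈327.5⌉ = 328.

n₁ = 131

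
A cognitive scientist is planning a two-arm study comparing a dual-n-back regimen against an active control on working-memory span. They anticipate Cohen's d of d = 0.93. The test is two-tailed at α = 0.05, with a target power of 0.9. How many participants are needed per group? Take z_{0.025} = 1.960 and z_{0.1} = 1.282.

For two independent groups with equal n: n = 2·((z_{α/2} + z_β) / d)².
z_{α/2} + z_β = 1.960 + 1.282 = 3.242.
n = 2 × (3.242 / 0.93)² = 2 × 3.486² = 2 × 12.15 = 24.3.
Round up to the next whole participant.

n = 25 per group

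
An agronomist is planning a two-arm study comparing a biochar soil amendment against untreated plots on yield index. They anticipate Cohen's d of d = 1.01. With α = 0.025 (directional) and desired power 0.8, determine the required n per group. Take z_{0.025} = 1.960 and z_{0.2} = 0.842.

n = 16 per group

For two independent groups with equal n: n = 2·((z_{α} + z_β) / d)².
z_{α} + z_β = 1.960 + 0.842 = 2.802.
n = 2 × (2.802 / 1.01)² = 2 × 2.774² = 2 × 7.70 = 15.4.
Round up to the next whole participant.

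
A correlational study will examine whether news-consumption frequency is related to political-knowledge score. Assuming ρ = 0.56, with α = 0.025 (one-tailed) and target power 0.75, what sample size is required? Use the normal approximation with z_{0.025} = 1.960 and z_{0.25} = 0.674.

Fisher's z: C = ½·ln((1+r)/(1−r)) = ½·ln(3.5455) = 0.6328.
n = ((z_{α} + z_β)/C)² + 3.
(1.960 + 0.674) / 0.6328 = 2.634 / 0.6328 = 4.162.
n = 4.162² + 3 = 17.33 + 3 = 20.3.
Round up.

n = 21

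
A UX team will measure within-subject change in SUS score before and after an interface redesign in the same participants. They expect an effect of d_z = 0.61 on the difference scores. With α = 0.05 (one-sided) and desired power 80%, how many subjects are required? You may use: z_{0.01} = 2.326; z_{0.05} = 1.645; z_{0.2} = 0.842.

For a paired (one-sample on differences) test: n = ((z_{α} + z_β) / d)².
z_{α} + z_β = 1.645 + 0.842 = 2.487.
n = (2.487 / 0.61)² = 4.077² = 16.62.
Round up.

n = 17 pairs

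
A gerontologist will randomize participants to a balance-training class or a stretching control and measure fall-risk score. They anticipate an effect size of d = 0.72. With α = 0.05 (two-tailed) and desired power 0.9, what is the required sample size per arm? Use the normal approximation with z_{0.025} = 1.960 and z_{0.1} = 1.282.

n = 41 per group

For two independent groups with equal n: n = 2·((z_{α/2} + z_β) / d)².
z_{α/2} + z_β = 1.960 + 1.282 = 3.242.
n = 2 × (3.242 / 0.72)² = 2 × 4.503² = 2 × 20.28 = 40.6.
Round up to the next whole participant.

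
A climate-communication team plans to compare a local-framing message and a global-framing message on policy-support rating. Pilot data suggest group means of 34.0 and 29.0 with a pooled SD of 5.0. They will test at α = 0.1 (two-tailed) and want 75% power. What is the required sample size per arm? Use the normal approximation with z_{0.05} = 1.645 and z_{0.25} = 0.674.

n = 11 per group

Cohen's d = |M₁ − M₂| / SD_pooled = |34.0 − 29.0| / 5.0 = 5.0 / 5.0 = 1.000.
For two independent groups with equal n: n = 2·((z_{α/2} + z_β) / d)².
z_{α/2} + z_β = 1.645 + 0.674 = 2.319.
n = 2 × (2.319 / 1.000)² = 2 × 2.319² = 2 × 5.38 = 10.8.
Round up to the next whole participant.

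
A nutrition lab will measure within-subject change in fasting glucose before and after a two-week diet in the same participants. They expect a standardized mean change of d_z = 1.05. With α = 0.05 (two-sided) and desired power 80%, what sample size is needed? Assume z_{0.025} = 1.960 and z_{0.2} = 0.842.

n = 8 pairs

For a paired (one-sample on differences) test: n = ((z_{α/2} + z_β) / d)².
z_{α/2} + z_β = 1.960 + 0.842 = 2.802.
n = (2.802 / 1.05)² = 2.669² = 7.12.
Round up.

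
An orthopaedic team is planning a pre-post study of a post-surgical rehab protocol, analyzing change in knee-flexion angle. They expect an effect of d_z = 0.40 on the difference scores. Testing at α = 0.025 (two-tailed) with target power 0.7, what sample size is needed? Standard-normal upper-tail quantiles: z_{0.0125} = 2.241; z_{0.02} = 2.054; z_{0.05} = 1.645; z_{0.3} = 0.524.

n = 48 pairs

For a paired (one-sample on differences) test: n = ((z_{α/2} + z_β) / d)².
z_{α/2} + z_β = 2.241 + 0.524 = 2.765.
n = (2.765 / 0.40)² = 6.912² = 47.78.
Round up.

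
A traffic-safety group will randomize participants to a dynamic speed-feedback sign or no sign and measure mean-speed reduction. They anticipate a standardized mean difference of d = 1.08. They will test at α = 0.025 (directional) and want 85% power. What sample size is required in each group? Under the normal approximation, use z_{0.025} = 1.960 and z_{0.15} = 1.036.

n = 16 per group

For two independent groups with equal n: n = 2·((z_{α} + z_β) / d)².
z_{α} + z_β = 1.960 + 1.036 = 2.996.
n = 2 × (2.996 / 1.08)² = 2 × 2.774² = 2 × 7.70 = 15.4.
Round up to the next whole participant.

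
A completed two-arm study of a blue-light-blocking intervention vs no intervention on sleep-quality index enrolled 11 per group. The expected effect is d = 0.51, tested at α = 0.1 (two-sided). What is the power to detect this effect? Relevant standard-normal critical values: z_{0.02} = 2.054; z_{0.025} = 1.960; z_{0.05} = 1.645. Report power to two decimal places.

power ≈ 0.33

For two equal groups, power = Φ(d·√(n/2) − z_{α/2}).
d·√(n/2) = 0.51 × √(11/2) = 0.51 × 2.345 = 1.196.
z_β = 1.196 − 1.645 = -0.449.
Power = Φ(-0.449) = 0.327.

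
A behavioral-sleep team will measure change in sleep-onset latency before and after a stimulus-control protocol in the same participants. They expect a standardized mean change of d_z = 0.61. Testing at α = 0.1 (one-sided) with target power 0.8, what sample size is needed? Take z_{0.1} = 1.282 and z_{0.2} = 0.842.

n = 13 pairs

For a paired (one-sample on differences) test: n = ((z_{α} + z_β) / d)².
z_{α} + z_β = 1.282 + 0.842 = 2.124.
n = (2.124 / 0.61)² = 3.482² = 12.12.
Round up.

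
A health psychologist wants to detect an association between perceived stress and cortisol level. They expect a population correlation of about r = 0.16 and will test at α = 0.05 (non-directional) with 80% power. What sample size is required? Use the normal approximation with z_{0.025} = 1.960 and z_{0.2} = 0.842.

Fisher's z: C = ½·ln((1+r)/(1−r)) = ½·ln(1.3810) = 0.1614.
n = ((z_{α/2} + z_β)/C)² + 3.
(1.960 + 0.842) / 0.1614 = 2.802 / 0.1614 = 17.361.
n = 17.361² + 3 = 301.39 + 3 = 304.4.
Round up.

n = 305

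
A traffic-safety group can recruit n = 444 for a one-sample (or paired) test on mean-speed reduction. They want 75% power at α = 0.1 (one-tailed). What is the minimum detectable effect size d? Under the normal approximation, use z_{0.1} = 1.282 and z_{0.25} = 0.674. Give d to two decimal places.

d_min ≈ 0.09

For a single sample (or paired design) of n = 444: d_min = (z_{α} + z_β)/√n.
z-sum = 1.282 + 0.674 = 1.956.
d_min = 1.956 / √444 = 1.956 / 21.071 = 0.093.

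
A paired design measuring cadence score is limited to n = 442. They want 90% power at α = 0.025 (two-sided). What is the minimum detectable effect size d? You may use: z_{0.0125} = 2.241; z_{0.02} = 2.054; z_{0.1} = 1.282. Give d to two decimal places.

For a single sample (or paired design) of n = 442: d_min = (z_{α/2} + z_β)/√n.
z-sum = 2.241 + 1.282 = 3.523.
d_min = 3.523 / √442 = 3.523 / 21.024 = 0.168.

d_min ≈ 0.17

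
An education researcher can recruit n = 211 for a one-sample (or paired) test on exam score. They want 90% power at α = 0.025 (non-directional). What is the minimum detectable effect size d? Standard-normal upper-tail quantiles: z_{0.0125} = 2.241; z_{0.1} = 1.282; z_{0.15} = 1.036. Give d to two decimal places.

d_min ≈ 0.24

For a single sample (or paired design) of n = 211: d_min = (z_{α/2} + z_β)/√n.
z-sum = 2.241 + 1.282 = 3.523.
d_min = 3.523 / √211 = 3.523 / 14.526 = 0.243.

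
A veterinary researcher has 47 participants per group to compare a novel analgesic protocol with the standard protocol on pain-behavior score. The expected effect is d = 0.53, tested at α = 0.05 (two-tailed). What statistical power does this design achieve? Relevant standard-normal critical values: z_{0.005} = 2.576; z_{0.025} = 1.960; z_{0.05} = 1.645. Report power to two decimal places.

power ≈ 0.73

For two equal groups, power = Φ(d·√(n/2) − z_{α/2}).
d·√(n/2) = 0.53 × √(47/2) = 0.53 × 4.848 = 2.569.
z_β = 2.569 − 1.960 = 0.609.
Power = Φ(0.609) = 0.729.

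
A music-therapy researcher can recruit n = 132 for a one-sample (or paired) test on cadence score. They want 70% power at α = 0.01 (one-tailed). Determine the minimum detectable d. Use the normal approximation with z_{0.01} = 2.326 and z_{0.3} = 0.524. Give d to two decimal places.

d_min ≈ 0.25

For a single sample (or paired design) of n = 132: d_min = (z_{α} + z_β)/√n.
z-sum = 2.326 + 0.524 = 2.850.
d_min = 2.850 / √132 = 2.850 / 11.489 = 0.248.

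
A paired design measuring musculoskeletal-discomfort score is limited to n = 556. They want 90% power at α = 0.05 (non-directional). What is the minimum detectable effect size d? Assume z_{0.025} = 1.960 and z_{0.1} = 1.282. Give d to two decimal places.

d_min ≈ 0.14

For a single sample (or paired design) of n = 556: d_min = (z_{α/2} + z_β)/√n.
z-sum = 1.960 + 1.282 = 3.242.
d_min = 3.242 / √556 = 3.242 / 23.580 = 0.137.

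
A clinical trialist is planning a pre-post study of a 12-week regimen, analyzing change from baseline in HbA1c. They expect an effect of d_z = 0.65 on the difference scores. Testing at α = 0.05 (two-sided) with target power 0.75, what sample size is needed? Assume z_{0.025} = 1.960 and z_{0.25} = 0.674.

n = 17 pairs

For a paired (one-sample on differences) test: n = ((z_{α/2} + z_β) / d)².
z_{α/2} + z_β = 1.960 + 0.674 = 2.634.
n = (2.634 / 0.65)² = 4.052² = 16.42.
Round up.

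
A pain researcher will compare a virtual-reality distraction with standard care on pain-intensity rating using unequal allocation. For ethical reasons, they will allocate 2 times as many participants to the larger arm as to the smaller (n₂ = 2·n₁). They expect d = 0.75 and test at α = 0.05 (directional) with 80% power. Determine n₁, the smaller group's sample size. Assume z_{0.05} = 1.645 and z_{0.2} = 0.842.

With allocation ratio k = n₂/n₁ = 2, Var(x̄₁−x̄₂) = σ²(1/n₁ + 1/(k·n₁)) = σ²·(k+1)/(k·n₁).
So n₁ = (1 + 1/k)·((z_{α} + z_β)/d)² = 1.500 × (2.487/0.75)².
n₁ = 1.500 × 11.00 = 16.5.
Round up: n₁ = 17, giving n₂ = 2 × 17 = 34.

n₁ = 17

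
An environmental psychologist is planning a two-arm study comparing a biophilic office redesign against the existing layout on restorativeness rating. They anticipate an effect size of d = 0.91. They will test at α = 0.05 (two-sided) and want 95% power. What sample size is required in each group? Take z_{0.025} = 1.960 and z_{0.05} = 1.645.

For two independent groups with equal n: n = 2·((z_{α/2} + z_β) / d)².
z_{α/2} + z_β = 1.960 + 1.645 = 3.605.
n = 2 × (3.605 / 0.91)² = 2 × 3.962² = 2 × 15.69 = 31.4.
Round up to the next whole participant.

n = 32 per group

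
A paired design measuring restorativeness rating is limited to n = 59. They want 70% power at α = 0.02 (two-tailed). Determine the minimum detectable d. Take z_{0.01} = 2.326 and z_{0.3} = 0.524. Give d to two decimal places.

d_min ≈ 0.37

For a single sample (or paired design) of n = 59: d_min = (z_{α/2} + z_β)/√n.
z-sum = 2.326 + 0.524 = 2.850.
d_min = 2.850 / √59 = 2.850 / 7.681 = 0.371.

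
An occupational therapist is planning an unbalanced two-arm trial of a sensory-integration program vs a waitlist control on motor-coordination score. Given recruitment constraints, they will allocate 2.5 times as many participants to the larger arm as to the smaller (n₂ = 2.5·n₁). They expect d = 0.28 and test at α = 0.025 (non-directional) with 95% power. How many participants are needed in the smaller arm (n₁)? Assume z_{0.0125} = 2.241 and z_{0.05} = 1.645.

With allocation ratio k = n₂/n₁ = 2.5, Var(x̄₁−x̄₂) = σ²(1/n₁ + 1/(k·n₁)) = σ²·(k+1)/(k·n₁).
So n₁ = (1 + 1/k)·((z_{α/2} + z_β)/d)² = 1.400 × (3.886/0.28)².
n₁ = 1.400 × 192.61 = 269.7.
Round up: n₁ = 270, giving n₂ = 2.5 × 270 = 675.

n₁ = 270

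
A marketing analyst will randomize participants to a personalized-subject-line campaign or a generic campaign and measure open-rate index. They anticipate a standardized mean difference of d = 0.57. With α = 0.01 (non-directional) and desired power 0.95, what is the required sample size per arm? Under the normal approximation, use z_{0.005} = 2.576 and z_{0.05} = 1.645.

n = 110 per group

For two independent groups with equal n: n = 2·((z_{α/2} + z_β) / d)².
z_{α/2} + z_β = 2.576 + 1.645 = 4.221.
n = 2 × (4.221 / 0.57)² = 2 × 7.405² = 2 × 54.84 = 109.7.
Round up to the next whole participant.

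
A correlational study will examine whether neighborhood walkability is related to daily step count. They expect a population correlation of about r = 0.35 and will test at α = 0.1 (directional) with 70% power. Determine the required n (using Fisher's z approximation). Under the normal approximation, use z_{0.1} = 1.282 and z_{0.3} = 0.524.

n = 28

Fisher's z: C = ½·ln((1+r)/(1−r)) = ½·ln(2.0769) = 0.3654.
n = ((z_{α} + z_β)/C)² + 3.
(1.282 + 0.524) / 0.3654 = 1.806 / 0.3654 = 4.943.
n = 4.943² + 3 = 24.43 + 3 = 27.4.
Round up.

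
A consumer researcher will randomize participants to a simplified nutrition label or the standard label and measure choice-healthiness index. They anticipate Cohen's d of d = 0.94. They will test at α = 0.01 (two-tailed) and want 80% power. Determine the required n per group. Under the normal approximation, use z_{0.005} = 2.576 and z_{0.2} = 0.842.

For two independent groups with equal n: n = 2·((z_{α/2} + z_β) / d)².
z_{α/2} + z_β = 2.576 + 0.842 = 3.418.
n = 2 × (3.418 / 0.94)² = 2 × 3.636² = 2 × 13.22 = 26.4.
Round up to the next whole participant.

n = 27 per group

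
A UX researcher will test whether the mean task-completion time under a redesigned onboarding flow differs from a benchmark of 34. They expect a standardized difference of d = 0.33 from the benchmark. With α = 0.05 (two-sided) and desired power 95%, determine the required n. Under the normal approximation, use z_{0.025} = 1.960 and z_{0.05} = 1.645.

n = 120

For a one-sample test: n = ((z_{α/2} + z_β) / d)².
z_{α/2} + z_β = 1.960 + 1.645 = 3.605.
n = (3.605 / 0.33)² = 10.924² = 119.34.
Round up.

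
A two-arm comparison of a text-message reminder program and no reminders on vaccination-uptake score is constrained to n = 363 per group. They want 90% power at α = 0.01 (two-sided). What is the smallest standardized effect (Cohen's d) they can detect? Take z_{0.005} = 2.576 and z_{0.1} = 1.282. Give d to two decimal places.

d_min ≈ 0.29

For two independent groups of n = 363 each: d_min = (z_{α/2} + z_β)·√(2/n).
z-sum = 2.576 + 1.282 = 3.858.
d_min = 3.858 × √(2/363) = 3.858 × 0.0742 = 0.286.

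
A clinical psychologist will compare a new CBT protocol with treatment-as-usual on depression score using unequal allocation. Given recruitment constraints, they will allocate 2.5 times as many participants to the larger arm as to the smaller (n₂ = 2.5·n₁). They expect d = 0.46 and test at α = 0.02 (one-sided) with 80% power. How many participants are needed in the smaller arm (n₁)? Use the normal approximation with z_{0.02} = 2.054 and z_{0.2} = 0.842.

With allocation ratio k = n₂/n₁ = 2.5, Var(x̄₁−x̄₂) = σ²(1/n₁ + 1/(k·n₁)) = σ²·(k+1)/(k·n₁).
So n₁ = (1 + 1/k)·((z_{α} + z_β)/d)² = 1.400 × (2.896/0.46)².
n₁ = 1.400 × 39.64 = 55.5.
Round up: n₁ = 56, giving n₂ = 2.5 × 56 = 140.

n₁ = 56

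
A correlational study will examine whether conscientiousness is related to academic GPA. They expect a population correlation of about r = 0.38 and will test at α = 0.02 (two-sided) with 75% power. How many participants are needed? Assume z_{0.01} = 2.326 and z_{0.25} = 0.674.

Fisher's z: C = ½·ln((1+r)/(1−r)) = ½·ln(2.2258) = 0.4001.
n = ((z_{α/2} + z_β)/C)² + 3.
(2.326 + 0.674) / 0.4001 = 3.000 / 0.4001 = 7.498.
n = 7.498² + 3 = 56.22 + 3 = 59.2.
Round up.

n = 60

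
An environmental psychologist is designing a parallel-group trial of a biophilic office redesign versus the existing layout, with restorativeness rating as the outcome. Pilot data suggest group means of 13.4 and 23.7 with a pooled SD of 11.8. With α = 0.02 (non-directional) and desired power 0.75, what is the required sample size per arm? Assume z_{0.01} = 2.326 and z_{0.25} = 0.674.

n = 24 per group

Cohen's d = |M₁ − M₂| / SD_pooled = |13.4 − 23.7| / 11.8 = 10.3 / 11.8 = 0.873.
For two independent groups with equal n: n = 2·((z_{α/2} + z_β) / d)².
z_{α/2} + z_β = 2.326 + 0.674 = 3.000.
n = 2 × (3.000 / 0.873)² = 2 × 3.436² = 2 × 11.81 = 23.6.
Round up to the next whole participant.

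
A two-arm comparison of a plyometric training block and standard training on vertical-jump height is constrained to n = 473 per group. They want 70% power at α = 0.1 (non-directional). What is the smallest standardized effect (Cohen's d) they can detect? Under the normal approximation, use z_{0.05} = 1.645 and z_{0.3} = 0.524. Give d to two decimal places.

For two independent groups of n = 473 each: d_min = (z_{α/2} + z_β)·√(2/n).
z-sum = 1.645 + 0.524 = 2.169.
d_min = 2.169 × √(2/473) = 2.169 × 0.0650 = 0.141.

d_min ≈ 0.14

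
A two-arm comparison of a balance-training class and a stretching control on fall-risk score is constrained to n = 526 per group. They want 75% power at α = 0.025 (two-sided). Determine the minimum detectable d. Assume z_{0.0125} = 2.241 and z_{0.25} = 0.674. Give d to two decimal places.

d_min ≈ 0.18

For two independent groups of n = 526 each: d_min = (z_{α/2} + z_β)·√(2/n).
z-sum = 2.241 + 0.674 = 2.915.
d_min = 2.915 × √(2/526) = 2.915 × 0.0617 = 0.180.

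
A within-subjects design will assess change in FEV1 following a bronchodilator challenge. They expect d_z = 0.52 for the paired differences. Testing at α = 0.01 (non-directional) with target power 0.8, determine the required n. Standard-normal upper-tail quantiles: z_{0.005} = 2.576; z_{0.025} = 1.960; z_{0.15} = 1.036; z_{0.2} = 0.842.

n = 44 pairs

For a paired (one-sample on differences) test: n = ((z_{α/2} + z_β) / d)².
z_{α/2} + z_β = 2.576 + 0.842 = 3.418.
n = (3.418 / 0.52)² = 6.573² = 43.21.
Round up.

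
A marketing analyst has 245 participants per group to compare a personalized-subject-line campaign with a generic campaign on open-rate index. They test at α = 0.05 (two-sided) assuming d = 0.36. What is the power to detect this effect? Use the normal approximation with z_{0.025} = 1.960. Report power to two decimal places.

power ≈ 0.98

For two equal groups, power = Φ(d·√(n/2) − z_{α/2}).
d·√(n/2) = 0.36 × √(245/2) = 0.36 × 11.068 = 3.984.
z_β = 3.984 − 1.960 = 2.024.
Power = Φ(2.024) = 0.979.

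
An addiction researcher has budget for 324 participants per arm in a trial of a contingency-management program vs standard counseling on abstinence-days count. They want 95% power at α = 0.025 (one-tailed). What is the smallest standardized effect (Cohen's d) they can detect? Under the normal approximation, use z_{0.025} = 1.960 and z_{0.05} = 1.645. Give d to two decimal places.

d_min ≈ 0.28

For two independent groups of n = 324 each: d_min = (z_{α} + z_β)·√(2/n).
z-sum = 1.960 + 1.645 = 3.605.
d_min = 3.605 × √(2/324) = 3.605 × 0.0786 = 0.283.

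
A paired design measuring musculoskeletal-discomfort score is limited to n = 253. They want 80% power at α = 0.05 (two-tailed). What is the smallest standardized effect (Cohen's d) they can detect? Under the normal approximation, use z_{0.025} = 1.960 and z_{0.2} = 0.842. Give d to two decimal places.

For a single sample (or paired design) of n = 253: d_min = (z_{α/2} + z_β)/√n.
z-sum = 1.960 + 0.842 = 2.802.
d_min = 2.802 / √253 = 2.802 / 15.906 = 0.176.

d_min ≈ 0.18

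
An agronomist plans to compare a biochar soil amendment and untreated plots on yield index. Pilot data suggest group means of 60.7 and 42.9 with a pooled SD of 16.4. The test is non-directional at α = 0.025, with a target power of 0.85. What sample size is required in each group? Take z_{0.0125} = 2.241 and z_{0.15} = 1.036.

n = 19 per group

Cohen's d = |M₁ − M₂| / SD_pooled = |60.7 − 42.9| / 16.4 = 17.8 / 16.4 = 1.085.
For two independent groups with equal n: n = 2·((z_{α/2} + z_β) / d)².
z_{α/2} + z_β = 2.241 + 1.036 = 3.277.
n = 2 × (3.277 / 1.085)² = 2 × 3.020² = 2 × 9.12 = 18.2.
Round up to the next whole participant.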